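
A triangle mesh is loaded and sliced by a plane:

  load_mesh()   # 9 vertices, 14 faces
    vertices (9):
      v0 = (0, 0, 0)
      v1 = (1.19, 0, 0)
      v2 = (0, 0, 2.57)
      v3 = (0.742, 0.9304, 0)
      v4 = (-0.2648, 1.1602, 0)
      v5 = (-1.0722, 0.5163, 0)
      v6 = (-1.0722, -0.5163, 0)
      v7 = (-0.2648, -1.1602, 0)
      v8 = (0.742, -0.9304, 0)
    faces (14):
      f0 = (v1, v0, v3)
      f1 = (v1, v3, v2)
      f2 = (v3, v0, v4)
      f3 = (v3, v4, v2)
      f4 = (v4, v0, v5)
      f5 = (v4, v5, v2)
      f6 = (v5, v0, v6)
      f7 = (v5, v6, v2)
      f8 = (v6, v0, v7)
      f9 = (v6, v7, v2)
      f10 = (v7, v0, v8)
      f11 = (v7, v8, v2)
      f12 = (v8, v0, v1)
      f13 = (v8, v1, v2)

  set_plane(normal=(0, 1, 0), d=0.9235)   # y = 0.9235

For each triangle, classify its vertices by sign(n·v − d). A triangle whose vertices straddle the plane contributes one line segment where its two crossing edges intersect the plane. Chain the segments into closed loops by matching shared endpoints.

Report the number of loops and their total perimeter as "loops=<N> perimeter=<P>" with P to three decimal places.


Straddling triangles (6 of 14):
  (v1,v0,v3) [--+] → (0.736497, 0.9235, 0)–(0.745322, 0.9235, 0)  len=0.0088
  (v1,v3,v2) [-+-] → (0.745322, 0.9235, 0)–(0.736497, 0.9235, 0.0190595)  len=0.0210
  (v3,v0,v4) [+-+] → (0.736497, 0.9235, 0)–(-0.210776, 0.9235, 0)  len=0.9473
  (v3,v4,v2) [++-] → (-0.210776, 0.9235, 0.524323)–(0.736497, 0.9235, 0.0190595)  len=1.0736
  (v4,v0,v5) [+--] → (-0.210776, 0.9235, 0)–(-0.561603, 0.9235, 0)  len=0.3508
  (v4,v5,v2) [+--] → (-0.561603, 0.9235, 0)–(-0.210776, 0.9235, 0.524323)  len=0.6309

Chained into 1 loop(s):
  loop 1: 6 segments, perimeter = 3.0324
Total perimeter = 3.032

loops=1 perimeter=3.032


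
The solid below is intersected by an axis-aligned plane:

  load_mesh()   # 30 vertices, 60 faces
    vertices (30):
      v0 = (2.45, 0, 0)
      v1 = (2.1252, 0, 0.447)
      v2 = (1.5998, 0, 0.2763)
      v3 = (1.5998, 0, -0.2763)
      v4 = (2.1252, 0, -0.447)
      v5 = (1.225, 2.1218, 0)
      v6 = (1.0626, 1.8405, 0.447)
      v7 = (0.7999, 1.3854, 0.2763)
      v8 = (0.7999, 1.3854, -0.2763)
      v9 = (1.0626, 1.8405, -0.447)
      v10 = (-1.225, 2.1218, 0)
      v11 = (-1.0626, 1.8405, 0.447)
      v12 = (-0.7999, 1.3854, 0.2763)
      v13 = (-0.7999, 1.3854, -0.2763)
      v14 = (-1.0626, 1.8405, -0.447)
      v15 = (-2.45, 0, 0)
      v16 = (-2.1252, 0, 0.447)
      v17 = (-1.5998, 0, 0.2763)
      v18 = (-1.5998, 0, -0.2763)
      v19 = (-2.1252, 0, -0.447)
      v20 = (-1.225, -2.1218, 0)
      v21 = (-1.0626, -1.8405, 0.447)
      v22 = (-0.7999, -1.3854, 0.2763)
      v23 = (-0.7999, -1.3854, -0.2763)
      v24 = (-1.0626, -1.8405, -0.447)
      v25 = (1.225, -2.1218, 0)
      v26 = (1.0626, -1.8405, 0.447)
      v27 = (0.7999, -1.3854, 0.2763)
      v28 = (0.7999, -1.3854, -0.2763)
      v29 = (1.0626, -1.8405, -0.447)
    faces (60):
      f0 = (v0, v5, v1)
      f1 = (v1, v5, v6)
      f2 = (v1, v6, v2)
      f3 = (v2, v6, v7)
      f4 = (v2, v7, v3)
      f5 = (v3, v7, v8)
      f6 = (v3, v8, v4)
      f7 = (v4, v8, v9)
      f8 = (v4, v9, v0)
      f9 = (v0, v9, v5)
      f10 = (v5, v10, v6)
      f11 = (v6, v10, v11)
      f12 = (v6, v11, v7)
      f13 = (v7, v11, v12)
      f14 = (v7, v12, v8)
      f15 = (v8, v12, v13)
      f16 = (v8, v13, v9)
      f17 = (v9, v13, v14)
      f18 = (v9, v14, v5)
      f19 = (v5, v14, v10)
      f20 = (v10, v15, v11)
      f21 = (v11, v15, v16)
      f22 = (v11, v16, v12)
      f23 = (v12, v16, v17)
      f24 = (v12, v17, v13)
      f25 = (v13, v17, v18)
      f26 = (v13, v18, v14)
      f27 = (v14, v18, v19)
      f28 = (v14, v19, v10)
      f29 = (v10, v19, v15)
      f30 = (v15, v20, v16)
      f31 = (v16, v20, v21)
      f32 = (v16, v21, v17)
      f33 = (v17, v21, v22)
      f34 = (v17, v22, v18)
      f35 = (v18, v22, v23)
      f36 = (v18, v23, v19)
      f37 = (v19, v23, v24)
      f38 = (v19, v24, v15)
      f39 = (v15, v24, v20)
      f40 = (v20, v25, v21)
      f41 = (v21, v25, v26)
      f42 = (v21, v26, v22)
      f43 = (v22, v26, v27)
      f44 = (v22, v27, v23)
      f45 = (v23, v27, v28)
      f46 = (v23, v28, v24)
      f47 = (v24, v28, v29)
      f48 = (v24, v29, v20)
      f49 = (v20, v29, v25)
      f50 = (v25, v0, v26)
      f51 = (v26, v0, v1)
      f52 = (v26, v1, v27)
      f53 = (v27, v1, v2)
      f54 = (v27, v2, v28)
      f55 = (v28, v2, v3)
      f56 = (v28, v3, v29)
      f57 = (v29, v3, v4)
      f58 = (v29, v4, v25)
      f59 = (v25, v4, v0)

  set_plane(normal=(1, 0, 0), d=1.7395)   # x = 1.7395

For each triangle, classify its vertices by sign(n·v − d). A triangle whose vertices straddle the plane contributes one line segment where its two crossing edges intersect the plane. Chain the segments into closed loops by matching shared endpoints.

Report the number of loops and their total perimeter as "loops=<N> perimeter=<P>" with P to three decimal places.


Straddling triangles (14 of 60):
  (v0,v5,v1) [+-+] → (1.7395, 1.23064, 0)–(1.7395, 0.909107, 0.255478)  len=0.4107
  (v1,v5,v6) [+--] → (1.7395, 0.909107, 0.255478)–(1.7395, 0.66806, 0.447)  len=0.3079
  (v1,v6,v2) [+--] → (1.7395, 0.66806, 0.447)–(1.7395, 0, 0.321688)  len=0.6797
  (v3,v8,v4) [--+] → (1.7395, 0.403191, -0.397321)–(1.7395, 0, -0.321688)  len=0.4102
  (v4,v8,v9) [+--] → (1.7395, 0.403191, -0.397321)–(1.7395, 0.66806, -0.447)  len=0.2695
  (v4,v9,v0) [+-+] → (1.7395, 0.66806, -0.447)–(1.7395, 0.942537, -0.228913)  len=0.3506
  (v0,v9,v5) [+--] → (1.7395, 0.942537, -0.228913)–(1.7395, 1.23064, 0)  len=0.3680
  (v25,v0,v26) [-+-] → (1.7395, -1.23064, 0)–(1.7395, -0.942537, 0.228913)  len=0.3680
  (v26,v0,v1) [-++] → (1.7395, -0.942537, 0.228913)–(1.7395, -0.66806, 0.447)  len=0.3506
  (v26,v1,v27) [-+-] → (1.7395, -0.66806, 0.447)–(1.7395, -0.403191, 0.397321)  len=0.2695
  (v27,v1,v2) [-+-] → (1.7395, -0.403191, 0.397321)–(1.7395, 0, 0.321688)  len=0.4102
  (v29,v3,v4) [--+] → (1.7395, 0, -0.321688)–(1.7395, -0.66806, -0.447)  len=0.6797
  (v29,v4,v25) [-+-] → (1.7395, -0.66806, -0.447)–(1.7395, -0.909107, -0.255478)  len=0.3079
  (v25,v4,v0) [-++] → (1.7395, -0.909107, -0.255478)–(1.7395, -1.23064, 0)  len=0.4107

Chained into 1 loop(s):
  loop 1: 14 segments, perimeter = 5.5930
Total perimeter = 5.593

loops=1 perimeter=5.593


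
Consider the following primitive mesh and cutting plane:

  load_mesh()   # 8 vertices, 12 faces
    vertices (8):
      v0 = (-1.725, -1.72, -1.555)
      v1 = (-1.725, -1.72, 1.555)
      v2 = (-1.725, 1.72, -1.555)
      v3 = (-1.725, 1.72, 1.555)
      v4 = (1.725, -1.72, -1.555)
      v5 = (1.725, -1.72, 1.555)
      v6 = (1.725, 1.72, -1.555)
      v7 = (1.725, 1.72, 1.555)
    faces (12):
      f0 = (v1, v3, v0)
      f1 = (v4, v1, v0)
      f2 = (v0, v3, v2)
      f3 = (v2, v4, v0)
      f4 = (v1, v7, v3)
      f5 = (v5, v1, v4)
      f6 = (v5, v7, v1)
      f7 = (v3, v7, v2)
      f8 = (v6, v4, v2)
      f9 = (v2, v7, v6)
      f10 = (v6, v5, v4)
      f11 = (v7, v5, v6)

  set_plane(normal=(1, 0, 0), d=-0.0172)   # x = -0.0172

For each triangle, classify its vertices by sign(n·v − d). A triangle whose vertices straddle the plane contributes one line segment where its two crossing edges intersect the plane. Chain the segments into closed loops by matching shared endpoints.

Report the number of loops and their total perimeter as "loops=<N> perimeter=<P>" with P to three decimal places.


loops=1 perimeter=13.100

Straddling triangles (8 of 12):
  (v4,v1,v0) [+--] → (-0.0172, -1.72, 0.0155049)–(-0.0172, -1.72, -1.555)  len=1.5705
  (v2,v4,v0) [-+-] → (-0.0172, 0.0171501, -1.555)–(-0.0172, -1.72, -1.555)  len=1.7372
  (v1,v7,v3) [-+-] → (-0.0172, -0.0171501, 1.555)–(-0.0172, 1.72, 1.555)  len=1.7372
  (v5,v1,v4) [+-+] → (-0.0172, -1.72, 1.555)–(-0.0172, -1.72, 0.0155049)  len=1.5395
  (v5,v7,v1) [++-] → (-0.0172, -0.0171501, 1.555)–(-0.0172, -1.72, 1.555)  len=1.7028
  (v3,v7,v2) [-+-] → (-0.0172, 1.72, 1.555)–(-0.0172, 1.72, -0.0155049)  len=1.5705
  (v6,v4,v2) [++-] → (-0.0172, 0.0171501, -1.555)–(-0.0172, 1.72, -1.555)  len=1.7028
  (v2,v7,v6) [-++] → (-0.0172, 1.72, -0.0155049)–(-0.0172, 1.72, -1.555)  len=1.5395

Chained into 1 loop(s):
  loop 1: 8 segments, perimeter = 13.1000
Total perimeter = 13.100


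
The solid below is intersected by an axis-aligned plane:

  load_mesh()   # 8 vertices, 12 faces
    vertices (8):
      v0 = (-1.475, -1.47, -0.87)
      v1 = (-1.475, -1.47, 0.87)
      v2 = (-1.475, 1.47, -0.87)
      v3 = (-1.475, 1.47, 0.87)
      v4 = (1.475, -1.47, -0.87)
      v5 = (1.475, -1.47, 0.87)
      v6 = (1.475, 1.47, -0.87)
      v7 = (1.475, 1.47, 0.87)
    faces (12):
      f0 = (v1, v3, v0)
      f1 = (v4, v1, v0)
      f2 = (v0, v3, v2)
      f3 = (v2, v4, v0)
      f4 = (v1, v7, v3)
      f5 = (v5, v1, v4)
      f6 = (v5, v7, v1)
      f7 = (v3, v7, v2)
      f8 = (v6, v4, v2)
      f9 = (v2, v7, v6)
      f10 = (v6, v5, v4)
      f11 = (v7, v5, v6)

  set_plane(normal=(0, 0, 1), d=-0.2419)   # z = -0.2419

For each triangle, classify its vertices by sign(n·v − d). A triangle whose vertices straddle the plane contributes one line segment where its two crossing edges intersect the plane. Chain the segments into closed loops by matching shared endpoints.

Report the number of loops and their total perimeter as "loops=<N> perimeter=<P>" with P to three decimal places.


loops=1 perimeter=11.780

Straddling triangles (8 of 12):
  (v1,v3,v0) [++-] → (-1.475, -0.408728, -0.2419)–(-1.475, -1.47, -0.2419)  len=1.0613
  (v4,v1,v0) [-+-] → (0.410118, -1.47, -0.2419)–(-1.475, -1.47, -0.2419)  len=1.8851
  (v0,v3,v2) [-+-] → (-1.475, -0.408728, -0.2419)–(-1.475, 1.47, -0.2419)  len=1.8787
  (v5,v1,v4) [++-] → (0.410118, -1.47, -0.2419)–(1.475, -1.47, -0.2419)  len=1.0649
  (v3,v7,v2) [++-] → (-0.410118, 1.47, -0.2419)–(-1.475, 1.47, -0.2419)  len=1.0649
  (v2,v7,v6) [-+-] → (-0.410118, 1.47, -0.2419)–(1.475, 1.47, -0.2419)  len=1.8851
  (v6,v5,v4) [-+-] → (1.475, 0.408728, -0.2419)–(1.475, -1.47, -0.2419)  len=1.8787
  (v7,v5,v6) [++-] → (1.475, 0.408728, -0.2419)–(1.475, 1.47, -0.2419)  len=1.0613

Chained into 1 loop(s):
  loop 1: 8 segments, perimeter = 11.7800
Total perimeter = 11.780


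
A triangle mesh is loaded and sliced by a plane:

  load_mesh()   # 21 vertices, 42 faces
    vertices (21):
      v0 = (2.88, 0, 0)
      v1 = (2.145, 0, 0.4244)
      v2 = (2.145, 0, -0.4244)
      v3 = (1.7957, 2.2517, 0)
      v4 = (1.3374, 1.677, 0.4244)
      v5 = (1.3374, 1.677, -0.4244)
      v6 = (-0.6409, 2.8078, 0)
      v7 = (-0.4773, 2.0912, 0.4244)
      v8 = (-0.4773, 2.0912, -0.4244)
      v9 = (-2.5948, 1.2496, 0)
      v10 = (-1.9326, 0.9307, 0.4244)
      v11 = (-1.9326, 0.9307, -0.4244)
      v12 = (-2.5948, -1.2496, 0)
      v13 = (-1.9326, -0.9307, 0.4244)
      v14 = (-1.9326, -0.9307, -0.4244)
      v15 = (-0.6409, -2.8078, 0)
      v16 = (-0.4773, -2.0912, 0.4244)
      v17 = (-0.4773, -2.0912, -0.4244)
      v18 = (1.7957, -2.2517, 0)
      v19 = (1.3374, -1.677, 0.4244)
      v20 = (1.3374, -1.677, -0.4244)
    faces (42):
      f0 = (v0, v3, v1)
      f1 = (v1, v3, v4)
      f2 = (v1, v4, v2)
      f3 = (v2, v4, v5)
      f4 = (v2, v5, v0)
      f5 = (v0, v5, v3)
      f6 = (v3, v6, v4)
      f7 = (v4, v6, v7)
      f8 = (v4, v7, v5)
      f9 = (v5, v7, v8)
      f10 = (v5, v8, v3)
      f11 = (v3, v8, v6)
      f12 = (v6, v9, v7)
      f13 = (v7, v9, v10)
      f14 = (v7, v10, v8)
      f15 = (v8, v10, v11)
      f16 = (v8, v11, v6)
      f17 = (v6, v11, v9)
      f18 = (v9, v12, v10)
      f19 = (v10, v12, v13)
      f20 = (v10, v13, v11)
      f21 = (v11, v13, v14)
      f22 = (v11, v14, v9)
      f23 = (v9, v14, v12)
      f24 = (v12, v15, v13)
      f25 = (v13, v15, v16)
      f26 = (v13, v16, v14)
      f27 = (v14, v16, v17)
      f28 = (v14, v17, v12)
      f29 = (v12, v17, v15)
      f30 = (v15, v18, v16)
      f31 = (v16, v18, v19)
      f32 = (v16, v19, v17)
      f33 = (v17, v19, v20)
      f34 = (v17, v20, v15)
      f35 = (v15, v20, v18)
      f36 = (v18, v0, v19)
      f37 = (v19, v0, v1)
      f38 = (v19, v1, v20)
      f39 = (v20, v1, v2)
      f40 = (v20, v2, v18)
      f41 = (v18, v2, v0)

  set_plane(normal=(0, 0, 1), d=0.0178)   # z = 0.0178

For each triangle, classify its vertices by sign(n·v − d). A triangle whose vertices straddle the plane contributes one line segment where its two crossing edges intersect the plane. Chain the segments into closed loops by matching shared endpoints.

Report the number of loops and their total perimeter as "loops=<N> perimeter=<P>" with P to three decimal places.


loops=2 perimeter=30.337

Straddling triangles (28 of 42):
  (v0,v3,v1) [--+] → (1.81035, 2.15726, 0.0178)–(2.84917, 0, 0.0178)  len=2.3944
  (v1,v3,v4) [+-+] → (1.81035, 2.15726, 0.0178)–(1.77648, 2.2276, 0.0178)  len=0.0781
  (v1,v4,v2) [++-] → (1.72426, 0.873668, 0.0178)–(2.145, 0, 0.0178)  len=0.9697
  (v2,v4,v5) [-+-] → (1.72426, 0.873668, 0.0178)–(1.3374, 1.677, 0.0178)  len=0.8916
  (v3,v6,v4) [--+] → (-0.557927, 2.76037, 0.0178)–(1.77648, 2.2276, 0.0178)  len=2.3944
  (v4,v6,v7) [+-+] → (-0.557927, 2.76037, 0.0178)–(-0.634038, 2.77774, 0.0178)  len=0.0781
  (v4,v7,v5) [++-] → (0.391994, 1.89279, 0.0178)–(1.3374, 1.677, 0.0178)  len=0.9697
  (v5,v7,v8) [-+-] → (0.391994, 1.89279, 0.0178)–(-0.4773, 2.0912, 0.0178)  len=0.8917
  (v6,v9,v7) [--+] → (-2.50599, 1.2849, 0.0178)–(-0.634038, 2.77774, 0.0178)  len=2.3943
  (v7,v9,v10) [+-+] → (-2.50599, 1.2849, 0.0178)–(-2.56703, 1.23622, 0.0178)  len=0.0781
  (v7,v10,v8) [++-] → (-1.23547, 1.48661, 0.0178)–(-0.4773, 2.0912, 0.0178)  len=0.9697
  (v8,v10,v11) [-+-] → (-1.23547, 1.48661, 0.0178)–(-1.9326, 0.9307, 0.0178)  len=0.8916
  (v9,v12,v10) [--+] → (-2.56703, -1.15815, 0.0178)–(-2.56703, 1.23622, 0.0178)  len=2.3944
  (v10,v12,v13) [+-+] → (-2.56703, -1.15815, 0.0178)–(-2.56703, -1.23622, 0.0178)  len=0.0781
  (v10,v13,v11) [++-] → (-1.9326, -0.039035, 0.0178)–(-1.9326, 0.9307, 0.0178)  len=0.9697
  (v11,v13,v14) [-+-] → (-1.9326, -0.039035, 0.0178)–(-1.9326, -0.9307, 0.0178)  len=0.8917
  (v12,v15,v13) [--+] → (-0.695076, -2.72907, 0.0178)–(-2.56703, -1.23622, 0.0178)  len=2.3943
  (v13,v15,v16) [+-+] → (-0.695076, -2.72907, 0.0178)–(-0.634038, -2.77774, 0.0178)  len=0.0781
  (v13,v16,v14) [++-] → (-1.17443, -1.53529, 0.0178)–(-1.9326, -0.9307, 0.0178)  len=0.9697
  (v14,v16,v17) [-+-] → (-1.17443, -1.53529, 0.0178)–(-0.4773, -2.0912, 0.0178)  len=0.8916
  (v15,v18,v16) [--+] → (1.70037, -2.24497, 0.0178)–(-0.634038, -2.77774, 0.0178)  len=2.3944
  (v16,v18,v19) [+-+] → (1.70037, -2.24497, 0.0178)–(1.77648, -2.2276, 0.0178)  len=0.0781
  (v16,v19,v17) [++-] → (0.468106, -1.87541, 0.0178)–(-0.4773, -2.0912, 0.0178)  len=0.9697
  (v17,v19,v20) [-+-] → (0.468106, -1.87541, 0.0178)–(1.3374, -1.677, 0.0178)  len=0.8917
  (v18,v0,v19) [--+] → (2.8153, -0.070336, 0.0178)–(1.77648, -2.2276, 0.0178)  len=2.3944
  (v19,v0,v1) [+-+] → (2.8153, -0.070336, 0.0178)–(2.84917, 0, 0.0178)  len=0.0781
  (v19,v1,v20) [++-] → (1.75814, -0.803332, 0.0178)–(1.3374, -1.677, 0.0178)  len=0.9697
  (v20,v1,v2) [-+-] → (1.75814, -0.803332, 0.0178)–(2.145, 0, 0.0178)  len=0.8916

Chained into 2 loop(s):
  loop 1: 14 segments, perimeter = 17.3071
  loop 2: 14 segments, perimeter = 13.0295
Total perimeter = 30.337


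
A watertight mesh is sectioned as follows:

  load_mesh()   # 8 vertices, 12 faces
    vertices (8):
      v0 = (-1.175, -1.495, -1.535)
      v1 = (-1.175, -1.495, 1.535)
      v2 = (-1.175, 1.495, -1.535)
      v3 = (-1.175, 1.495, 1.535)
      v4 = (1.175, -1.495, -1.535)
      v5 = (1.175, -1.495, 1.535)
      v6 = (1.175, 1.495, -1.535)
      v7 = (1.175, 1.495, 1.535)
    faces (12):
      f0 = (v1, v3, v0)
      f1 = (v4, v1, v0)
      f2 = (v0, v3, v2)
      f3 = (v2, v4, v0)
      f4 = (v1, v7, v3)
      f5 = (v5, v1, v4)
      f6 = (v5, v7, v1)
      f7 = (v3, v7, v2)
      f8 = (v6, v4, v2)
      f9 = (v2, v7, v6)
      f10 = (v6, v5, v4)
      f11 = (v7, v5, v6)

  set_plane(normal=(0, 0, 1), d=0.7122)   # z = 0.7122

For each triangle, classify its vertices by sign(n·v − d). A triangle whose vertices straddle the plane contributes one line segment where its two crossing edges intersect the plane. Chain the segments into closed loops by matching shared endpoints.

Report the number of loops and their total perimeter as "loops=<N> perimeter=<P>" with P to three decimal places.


Straddling triangles (8 of 12):
  (v1,v3,v0) [++-] → (-1.175, 0.693641, 0.7122)–(-1.175, -1.495, 0.7122)  len=2.1886
  (v4,v1,v0) [-+-] → (-0.545169, -1.495, 0.7122)–(-1.175, -1.495, 0.7122)  len=0.6298
  (v0,v3,v2) [-+-] → (-1.175, 0.693641, 0.7122)–(-1.175, 1.495, 0.7122)  len=0.8014
  (v5,v1,v4) [++-] → (-0.545169, -1.495, 0.7122)–(1.175, -1.495, 0.7122)  len=1.7202
  (v3,v7,v2) [++-] → (0.545169, 1.495, 0.7122)–(-1.175, 1.495, 0.7122)  len=1.7202
  (v2,v7,v6) [-+-] → (0.545169, 1.495, 0.7122)–(1.175, 1.495, 0.7122)  len=0.6298
  (v6,v5,v4) [-+-] → (1.175, -0.693641, 0.7122)–(1.175, -1.495, 0.7122)  len=0.8014
  (v7,v5,v6) [++-] → (1.175, -0.693641, 0.7122)–(1.175, 1.495, 0.7122)  len=2.1886

Chained into 1 loop(s):
  loop 1: 8 segments, perimeter = 10.6800
Total perimeter = 10.680

loops=1 perimeter=10.680


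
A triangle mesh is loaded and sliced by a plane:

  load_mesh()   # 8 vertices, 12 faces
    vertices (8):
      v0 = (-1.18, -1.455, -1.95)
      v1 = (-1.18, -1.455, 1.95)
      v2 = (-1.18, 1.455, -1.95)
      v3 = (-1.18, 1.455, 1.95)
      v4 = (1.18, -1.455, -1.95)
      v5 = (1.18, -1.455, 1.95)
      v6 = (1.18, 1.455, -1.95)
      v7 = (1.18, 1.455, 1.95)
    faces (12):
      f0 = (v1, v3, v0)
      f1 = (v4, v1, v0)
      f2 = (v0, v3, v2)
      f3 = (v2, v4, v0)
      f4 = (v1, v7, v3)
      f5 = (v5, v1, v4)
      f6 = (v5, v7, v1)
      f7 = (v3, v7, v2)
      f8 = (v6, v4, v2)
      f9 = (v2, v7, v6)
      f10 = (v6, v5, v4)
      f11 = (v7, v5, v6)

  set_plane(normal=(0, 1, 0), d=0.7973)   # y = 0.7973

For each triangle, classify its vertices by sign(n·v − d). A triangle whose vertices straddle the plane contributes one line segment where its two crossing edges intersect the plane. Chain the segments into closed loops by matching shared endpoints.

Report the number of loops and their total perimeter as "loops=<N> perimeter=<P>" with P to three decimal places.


Straddling triangles (8 of 12):
  (v1,v3,v0) [-+-] → (-1.18, 0.7973, 1.95)–(-1.18, 0.7973, 1.06855)  len=0.8815
  (v0,v3,v2) [-++] → (-1.18, 0.7973, 1.06855)–(-1.18, 0.7973, -1.95)  len=3.0185
  (v2,v4,v0) [+--] → (-0.646608, 0.7973, -1.95)–(-1.18, 0.7973, -1.95)  len=0.5334
  (v1,v7,v3) [-++] → (0.646608, 0.7973, 1.95)–(-1.18, 0.7973, 1.95)  len=1.8266
  (v5,v7,v1) [-+-] → (1.18, 0.7973, 1.95)–(0.646608, 0.7973, 1.95)  len=0.5334
  (v6,v4,v2) [+-+] → (1.18, 0.7973, -1.95)–(-0.646608, 0.7973, -1.95)  len=1.8266
  (v6,v5,v4) [+--] → (1.18, 0.7973, -1.06855)–(1.18, 0.7973, -1.95)  len=0.8815
  (v7,v5,v6) [+-+] → (1.18, 0.7973, 1.95)–(1.18, 0.7973, -1.06855)  len=3.0185

Chained into 1 loop(s):
  loop 1: 8 segments, perimeter = 12.5200
Total perimeter = 12.520

loops=1 perimeter=12.520


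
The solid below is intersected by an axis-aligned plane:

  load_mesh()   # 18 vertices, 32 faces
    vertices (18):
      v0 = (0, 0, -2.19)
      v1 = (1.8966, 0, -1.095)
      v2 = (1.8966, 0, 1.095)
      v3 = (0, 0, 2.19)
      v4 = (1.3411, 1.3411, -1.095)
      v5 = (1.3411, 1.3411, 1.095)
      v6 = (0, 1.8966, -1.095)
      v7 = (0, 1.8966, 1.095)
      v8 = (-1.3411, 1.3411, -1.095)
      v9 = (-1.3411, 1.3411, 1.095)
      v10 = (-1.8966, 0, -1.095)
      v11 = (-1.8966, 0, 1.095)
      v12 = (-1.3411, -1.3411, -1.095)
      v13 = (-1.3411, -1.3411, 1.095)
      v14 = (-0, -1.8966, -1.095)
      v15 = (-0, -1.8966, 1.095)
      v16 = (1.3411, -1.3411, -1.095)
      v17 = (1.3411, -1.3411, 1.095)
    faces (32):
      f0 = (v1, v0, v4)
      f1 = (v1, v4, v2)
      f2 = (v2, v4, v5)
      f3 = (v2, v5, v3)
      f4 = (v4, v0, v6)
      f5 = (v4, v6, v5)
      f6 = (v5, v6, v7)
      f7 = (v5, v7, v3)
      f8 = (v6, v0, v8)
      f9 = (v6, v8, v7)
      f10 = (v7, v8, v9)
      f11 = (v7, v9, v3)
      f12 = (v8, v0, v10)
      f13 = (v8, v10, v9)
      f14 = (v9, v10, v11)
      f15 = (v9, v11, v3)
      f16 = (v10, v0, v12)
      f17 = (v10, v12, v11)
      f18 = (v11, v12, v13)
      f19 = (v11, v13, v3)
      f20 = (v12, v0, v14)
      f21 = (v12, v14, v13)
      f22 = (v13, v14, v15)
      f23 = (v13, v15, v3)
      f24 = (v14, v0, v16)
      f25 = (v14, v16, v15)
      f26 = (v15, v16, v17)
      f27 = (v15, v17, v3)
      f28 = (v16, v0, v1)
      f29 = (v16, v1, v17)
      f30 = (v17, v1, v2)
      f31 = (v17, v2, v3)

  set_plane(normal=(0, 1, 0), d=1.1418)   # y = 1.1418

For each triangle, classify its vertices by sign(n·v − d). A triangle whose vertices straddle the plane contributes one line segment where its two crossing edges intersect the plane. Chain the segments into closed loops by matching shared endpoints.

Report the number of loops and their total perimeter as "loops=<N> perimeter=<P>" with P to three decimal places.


loops=1 perimeter=10.378

Straddling triangles (12 of 32):
  (v1,v0,v4) [--+] → (1.1418, 1.1418, -1.25773)–(1.42365, 1.1418, -1.095)  len=0.3255
  (v1,v4,v2) [-+-] → (1.42365, 1.1418, -1.095)–(1.42365, 1.1418, -0.769546)  len=0.3255
  (v2,v4,v5) [-++] → (1.42365, 1.1418, -0.769546)–(1.42365, 1.1418, 1.095)  len=1.8645
  (v2,v5,v3) [-+-] → (1.42365, 1.1418, 1.095)–(1.1418, 1.1418, 1.25773)  len=0.3255
  (v4,v0,v6) [+-+] → (1.1418, 1.1418, -1.25773)–(0, 1.1418, -1.53078)  len=1.1740
  (v5,v7,v3) [++-] → (0, 1.1418, 1.53078)–(1.1418, 1.1418, 1.25773)  len=1.1740
  (v6,v0,v8) [+-+] → (0, 1.1418, -1.53078)–(-1.1418, 1.1418, -1.25773)  len=1.1740
  (v7,v9,v3) [++-] → (-1.1418, 1.1418, 1.25773)–(0, 1.1418, 1.53078)  len=1.1740
  (v8,v0,v10) [+--] → (-1.1418, 1.1418, -1.25773)–(-1.42365, 1.1418, -1.095)  len=0.3255
  (v8,v10,v9) [+-+] → (-1.42365, 1.1418, -1.095)–(-1.42365, 1.1418, 0.769546)  len=1.8645
  (v9,v10,v11) [+--] → (-1.42365, 1.1418, 0.769546)–(-1.42365, 1.1418, 1.095)  len=0.3255
  (v9,v11,v3) [+--] → (-1.42365, 1.1418, 1.095)–(-1.1418, 1.1418, 1.25773)  len=0.3255

Chained into 1 loop(s):
  loop 1: 12 segments, perimeter = 10.3778
Total perimeter = 10.378


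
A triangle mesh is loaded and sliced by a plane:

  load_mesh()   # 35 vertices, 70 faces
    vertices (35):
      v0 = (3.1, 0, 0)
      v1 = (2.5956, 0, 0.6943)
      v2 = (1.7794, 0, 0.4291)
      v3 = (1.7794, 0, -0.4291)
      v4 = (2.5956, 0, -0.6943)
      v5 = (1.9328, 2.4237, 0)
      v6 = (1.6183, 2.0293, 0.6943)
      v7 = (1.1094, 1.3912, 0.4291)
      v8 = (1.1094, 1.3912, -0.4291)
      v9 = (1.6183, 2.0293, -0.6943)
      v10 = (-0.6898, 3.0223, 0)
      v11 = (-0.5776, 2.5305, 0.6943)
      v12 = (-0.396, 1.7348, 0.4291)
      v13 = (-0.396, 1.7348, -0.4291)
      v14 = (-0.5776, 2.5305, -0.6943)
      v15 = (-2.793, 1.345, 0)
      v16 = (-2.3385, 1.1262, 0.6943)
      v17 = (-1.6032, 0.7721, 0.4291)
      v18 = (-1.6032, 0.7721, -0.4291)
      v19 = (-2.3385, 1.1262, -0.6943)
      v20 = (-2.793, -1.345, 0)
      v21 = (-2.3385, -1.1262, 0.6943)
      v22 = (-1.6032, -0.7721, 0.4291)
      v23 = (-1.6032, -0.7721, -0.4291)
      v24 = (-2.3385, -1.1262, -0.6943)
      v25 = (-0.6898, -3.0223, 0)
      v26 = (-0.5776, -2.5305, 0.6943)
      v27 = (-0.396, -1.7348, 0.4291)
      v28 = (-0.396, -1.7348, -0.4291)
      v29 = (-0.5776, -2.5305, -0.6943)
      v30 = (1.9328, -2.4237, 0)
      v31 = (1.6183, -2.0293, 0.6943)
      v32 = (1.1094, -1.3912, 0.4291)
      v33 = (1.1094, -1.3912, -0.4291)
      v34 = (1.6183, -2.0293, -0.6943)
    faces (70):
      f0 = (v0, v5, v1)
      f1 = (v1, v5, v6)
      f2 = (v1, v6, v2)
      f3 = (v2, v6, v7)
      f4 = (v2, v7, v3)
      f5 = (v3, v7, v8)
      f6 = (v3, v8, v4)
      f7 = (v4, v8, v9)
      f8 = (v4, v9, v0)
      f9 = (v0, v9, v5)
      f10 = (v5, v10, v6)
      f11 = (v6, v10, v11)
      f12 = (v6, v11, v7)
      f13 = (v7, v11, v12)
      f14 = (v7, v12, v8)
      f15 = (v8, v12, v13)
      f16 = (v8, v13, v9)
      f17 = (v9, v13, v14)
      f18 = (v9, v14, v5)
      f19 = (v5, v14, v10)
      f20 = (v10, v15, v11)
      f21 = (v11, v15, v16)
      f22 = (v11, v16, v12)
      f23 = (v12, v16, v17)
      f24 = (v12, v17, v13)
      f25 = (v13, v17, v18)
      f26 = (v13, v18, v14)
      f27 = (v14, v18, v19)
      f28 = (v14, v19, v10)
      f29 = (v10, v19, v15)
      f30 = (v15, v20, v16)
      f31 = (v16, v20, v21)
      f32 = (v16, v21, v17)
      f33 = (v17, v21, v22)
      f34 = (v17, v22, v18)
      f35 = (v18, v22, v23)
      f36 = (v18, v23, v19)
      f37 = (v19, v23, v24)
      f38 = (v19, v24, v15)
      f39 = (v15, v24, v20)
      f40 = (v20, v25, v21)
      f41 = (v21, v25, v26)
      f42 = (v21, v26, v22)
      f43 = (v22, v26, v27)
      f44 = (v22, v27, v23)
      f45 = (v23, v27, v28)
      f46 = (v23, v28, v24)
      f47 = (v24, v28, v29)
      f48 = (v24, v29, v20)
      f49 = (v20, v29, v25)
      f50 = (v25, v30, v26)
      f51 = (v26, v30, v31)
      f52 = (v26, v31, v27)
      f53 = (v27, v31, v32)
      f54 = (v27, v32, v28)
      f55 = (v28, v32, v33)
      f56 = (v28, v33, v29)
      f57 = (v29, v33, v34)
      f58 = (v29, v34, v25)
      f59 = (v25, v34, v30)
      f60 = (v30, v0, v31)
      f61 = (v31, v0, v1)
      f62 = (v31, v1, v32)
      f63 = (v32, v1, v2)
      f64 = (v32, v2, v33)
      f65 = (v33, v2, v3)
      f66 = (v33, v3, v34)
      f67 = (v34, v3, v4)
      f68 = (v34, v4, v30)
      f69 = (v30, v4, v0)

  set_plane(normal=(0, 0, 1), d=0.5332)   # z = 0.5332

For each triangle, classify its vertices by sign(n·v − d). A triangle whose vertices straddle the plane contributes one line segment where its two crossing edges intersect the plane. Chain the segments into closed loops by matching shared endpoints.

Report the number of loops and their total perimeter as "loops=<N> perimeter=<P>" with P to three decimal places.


Straddling triangles (28 of 70):
  (v0,v5,v1) [--+] → (2.44181, 0.562377, 0.5332)–(2.71264, 0, 0.5332)  len=0.6242
  (v1,v5,v6) [+-+] → (2.44181, 0.562377, 0.5332)–(1.69127, 2.12081, 0.5332)  len=1.7297
  (v1,v6,v2) [++-] → (1.71616, 0.796569, 0.5332)–(2.09979, 0, 0.5332)  len=0.8841
  (v2,v6,v7) [-+-] → (1.71616, 0.796569, 0.5332)–(1.30916, 1.64168, 0.5332)  len=0.9380
  (v5,v10,v6) [--+] → (1.08275, 2.25971, 0.5332)–(1.69127, 2.12081, 0.5332)  len=0.6242
  (v6,v10,v11) [+-+] → (1.08275, 2.25971, 0.5332)–(-0.603634, 2.64461, 0.5332)  len=1.7297
  (v6,v11,v7) [++-] → (0.447195, 1.83841, 0.5332)–(1.30916, 1.64168, 0.5332)  len=0.8841
  (v7,v11,v12) [-+-] → (0.447195, 1.83841, 0.5332)–(-0.467284, 2.04714, 0.5332)  len=0.9380
  (v10,v15,v11) [--+] → (-1.09164, 2.25543, 0.5332)–(-0.603634, 2.64461, 0.5332)  len=0.6242
  (v11,v15,v16) [+-+] → (-1.09164, 2.25543, 0.5332)–(-2.44396, 1.17697, 0.5332)  len=1.7297
  (v11,v16,v12) [++-] → (-1.1585, 1.4959, 0.5332)–(-0.467284, 2.04714, 0.5332)  len=0.8841
  (v12,v16,v17) [-+-] → (-1.1585, 1.4959, 0.5332)–(-1.89183, 0.911096, 0.5332)  len=0.9380
  (v15,v20,v16) [--+] → (-2.44396, 0.552802, 0.5332)–(-2.44396, 1.17697, 0.5332)  len=0.6242
  (v16,v20,v21) [+-+] → (-2.44396, 0.552802, 0.5332)–(-2.44396, -1.17697, 0.5332)  len=1.7298
  (v16,v21,v17) [++-] → (-1.89183, 0.0269528, 0.5332)–(-1.89183, 0.911096, 0.5332)  len=0.8841
  (v17,v21,v22) [-+-] → (-1.89183, 0.0269528, 0.5332)–(-1.89183, -0.911096, 0.5332)  len=0.9380
  (v20,v25,v21) [--+] → (-1.95595, -1.56616, 0.5332)–(-2.44396, -1.17697, 0.5332)  len=0.6242
  (v21,v25,v26) [+-+] → (-1.95595, -1.56616, 0.5332)–(-0.603634, -2.64461, 0.5332)  len=1.7297
  (v21,v26,v22) [++-] → (-1.20062, -1.46233, 0.5332)–(-1.89183, -0.911096, 0.5332)  len=0.8841
  (v22,v26,v27) [-+-] → (-1.20062, -1.46233, 0.5332)–(-0.467284, -2.04714, 0.5332)  len=0.9380
  (v25,v30,v26) [--+] → (0.00489379, -2.50572, 0.5332)–(-0.603634, -2.64461, 0.5332)  len=0.6242
  (v26,v30,v31) [+-+] → (0.00489379, -2.50572, 0.5332)–(1.69127, -2.12081, 0.5332)  len=1.7297
  (v26,v31,v27) [++-] → (0.394681, -1.8504, 0.5332)–(-0.467284, -2.04714, 0.5332)  len=0.8841
  (v27,v31,v32) [-+-] → (0.394681, -1.8504, 0.5332)–(1.30916, -1.64168, 0.5332)  len=0.9380
  (v30,v0,v31) [--+] → (1.9621, -1.55844, 0.5332)–(1.69127, -2.12081, 0.5332)  len=0.6242
  (v31,v0,v1) [+-+] → (1.9621, -1.55844, 0.5332)–(2.71264, 0, 0.5332)  len=1.7297
  (v31,v1,v32) [++-] → (1.69278, -0.845107, 0.5332)–(1.30916, -1.64168, 0.5332)  len=0.8841
  (v32,v1,v2) [-+-] → (1.69278, -0.845107, 0.5332)–(2.09979, 0, 0.5332)  len=0.9380

Chained into 2 loop(s):
  loop 1: 14 segments, perimeter = 16.4774
  loop 2: 14 segments, perimeter = 12.7549
Total perimeter = 29.232

loops=2 perimeter=29.232


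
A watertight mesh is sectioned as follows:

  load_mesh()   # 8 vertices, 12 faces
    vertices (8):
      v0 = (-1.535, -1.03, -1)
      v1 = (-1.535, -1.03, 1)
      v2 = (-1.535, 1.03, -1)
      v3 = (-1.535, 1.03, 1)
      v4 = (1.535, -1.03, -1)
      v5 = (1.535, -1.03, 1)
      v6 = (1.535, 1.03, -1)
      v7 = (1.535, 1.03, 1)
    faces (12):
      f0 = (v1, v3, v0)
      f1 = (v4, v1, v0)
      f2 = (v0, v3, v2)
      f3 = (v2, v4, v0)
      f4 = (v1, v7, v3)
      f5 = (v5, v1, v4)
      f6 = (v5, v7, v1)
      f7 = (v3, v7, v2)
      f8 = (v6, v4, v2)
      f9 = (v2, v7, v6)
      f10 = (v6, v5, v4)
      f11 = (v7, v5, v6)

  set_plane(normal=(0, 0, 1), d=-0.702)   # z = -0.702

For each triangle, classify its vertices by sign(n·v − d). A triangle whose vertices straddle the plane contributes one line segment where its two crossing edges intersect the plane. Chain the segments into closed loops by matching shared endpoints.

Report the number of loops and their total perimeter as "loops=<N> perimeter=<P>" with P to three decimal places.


Straddling triangles (8 of 12):
  (v1,v3,v0) [++-] → (-1.535, -0.72306, -0.702)–(-1.535, -1.03, -0.702)  len=0.3069
  (v4,v1,v0) [-+-] → (1.07757, -1.03, -0.702)–(-1.535, -1.03, -0.702)  len=2.6126
  (v0,v3,v2) [-+-] → (-1.535, -0.72306, -0.702)–(-1.535, 1.03, -0.702)  len=1.7531
  (v5,v1,v4) [++-] → (1.07757, -1.03, -0.702)–(1.535, -1.03, -0.702)  len=0.4574
  (v3,v7,v2) [++-] → (-1.07757, 1.03, -0.702)–(-1.535, 1.03, -0.702)  len=0.4574
  (v2,v7,v6) [-+-] → (-1.07757, 1.03, -0.702)–(1.535, 1.03, -0.702)  len=2.6126
  (v6,v5,v4) [-+-] → (1.535, 0.72306, -0.702)–(1.535, -1.03, -0.702)  len=1.7531
  (v7,v5,v6) [++-] → (1.535, 0.72306, -0.702)–(1.535, 1.03, -0.702)  len=0.3069

Chained into 1 loop(s):
  loop 1: 8 segments, perimeter = 10.2600
Total perimeter = 10.260

loops=1 perimeter=10.260


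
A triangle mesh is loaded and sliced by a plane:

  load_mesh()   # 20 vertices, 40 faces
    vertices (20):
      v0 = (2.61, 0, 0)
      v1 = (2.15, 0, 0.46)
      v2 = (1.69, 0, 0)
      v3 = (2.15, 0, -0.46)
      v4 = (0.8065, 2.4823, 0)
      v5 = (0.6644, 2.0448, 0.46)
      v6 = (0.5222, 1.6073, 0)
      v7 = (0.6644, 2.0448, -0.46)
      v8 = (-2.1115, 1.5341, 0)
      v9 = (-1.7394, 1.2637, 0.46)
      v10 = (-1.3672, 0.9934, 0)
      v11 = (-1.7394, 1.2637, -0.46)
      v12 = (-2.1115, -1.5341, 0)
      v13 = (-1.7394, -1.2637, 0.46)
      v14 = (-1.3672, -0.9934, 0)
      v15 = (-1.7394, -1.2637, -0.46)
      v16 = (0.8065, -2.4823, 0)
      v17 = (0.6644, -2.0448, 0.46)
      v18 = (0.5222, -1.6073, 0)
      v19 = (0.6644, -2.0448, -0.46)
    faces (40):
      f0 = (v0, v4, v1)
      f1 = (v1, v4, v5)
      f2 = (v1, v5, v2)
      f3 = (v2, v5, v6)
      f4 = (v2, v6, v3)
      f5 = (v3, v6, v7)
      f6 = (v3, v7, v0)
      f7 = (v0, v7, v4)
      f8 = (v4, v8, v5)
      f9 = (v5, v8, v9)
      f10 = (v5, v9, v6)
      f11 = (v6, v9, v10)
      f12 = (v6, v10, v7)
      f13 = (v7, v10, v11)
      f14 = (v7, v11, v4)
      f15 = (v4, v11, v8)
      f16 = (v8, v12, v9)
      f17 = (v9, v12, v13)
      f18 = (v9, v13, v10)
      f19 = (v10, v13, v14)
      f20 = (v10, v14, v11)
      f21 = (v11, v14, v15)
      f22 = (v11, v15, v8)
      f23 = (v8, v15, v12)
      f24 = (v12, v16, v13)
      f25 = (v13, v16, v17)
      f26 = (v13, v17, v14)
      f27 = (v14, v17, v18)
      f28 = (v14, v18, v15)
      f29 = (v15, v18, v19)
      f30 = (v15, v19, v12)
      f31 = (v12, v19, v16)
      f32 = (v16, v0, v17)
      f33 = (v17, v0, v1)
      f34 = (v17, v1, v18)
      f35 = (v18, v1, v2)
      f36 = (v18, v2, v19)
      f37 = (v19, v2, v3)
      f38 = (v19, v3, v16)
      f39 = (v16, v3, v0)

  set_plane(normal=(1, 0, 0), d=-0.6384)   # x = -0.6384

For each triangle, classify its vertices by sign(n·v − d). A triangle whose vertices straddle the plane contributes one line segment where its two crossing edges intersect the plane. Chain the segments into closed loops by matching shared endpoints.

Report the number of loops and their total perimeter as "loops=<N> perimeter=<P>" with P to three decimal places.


loops=2 perimeter=4.831

Straddling triangles (16 of 40):
  (v4,v8,v5) [+-+] → (-0.6384, 2.01278, 0)–(-0.6384, 1.80512, 0.24411)  len=0.3205
  (v5,v8,v9) [+--] → (-0.6384, 1.80512, 0.24411)–(-0.6384, 1.62146, 0.46)  len=0.2834
  (v5,v9,v6) [+-+] → (-0.6384, 1.62146, 0.46)–(-0.6384, 1.43097, 0.236061)  len=0.2940
  (v6,v9,v10) [+--] → (-0.6384, 1.43097, 0.236061)–(-0.6384, 1.2302, 0)  len=0.3099
  (v6,v10,v7) [+-+] → (-0.6384, 1.2302, 0)–(-0.6384, 1.37057, -0.165017)  len=0.2166
  (v7,v10,v11) [+--] → (-0.6384, 1.37057, -0.165017)–(-0.6384, 1.62146, -0.46)  len=0.3872
  (v7,v11,v4) [+-+] → (-0.6384, 1.62146, -0.46)–(-0.6384, 1.7907, -0.261068)  len=0.2612
  (v4,v11,v8) [+--] → (-0.6384, 1.7907, -0.261068)–(-0.6384, 2.01278, 0)  len=0.3428
  (v12,v16,v13) [-+-] → (-0.6384, -2.01278, 0)–(-0.6384, -1.7907, 0.261068)  len=0.3428
  (v13,v16,v17) [-++] → (-0.6384, -1.7907, 0.261068)–(-0.6384, -1.62146, 0.46)  len=0.2612
  (v13,v17,v14) [-+-] → (-0.6384, -1.62146, 0.46)–(-0.6384, -1.37057, 0.165017)  len=0.3872
  (v14,v17,v18) [-++] → (-0.6384, -1.37057, 0.165017)–(-0.6384, -1.2302, 0)  len=0.2166
  (v14,v18,v15) [-+-] → (-0.6384, -1.2302, 0)–(-0.6384, -1.43097, -0.236061)  len=0.3099
  (v15,v18,v19) [-++] → (-0.6384, -1.43097, -0.236061)–(-0.6384, -1.62146, -0.46)  len=0.2940
  (v15,v19,v12) [-+-] → (-0.6384, -1.62146, -0.46)–(-0.6384, -1.80512, -0.24411)  len=0.2834
  (v12,v19,v16) [-++] → (-0.6384, -1.80512, -0.24411)–(-0.6384, -2.01278, 0)  len=0.3205

Chained into 2 loop(s):
  loop 1: 8 segments, perimeter = 2.4156
  loop 2: 8 segments, perimeter = 2.4156
Total perimeter = 4.831


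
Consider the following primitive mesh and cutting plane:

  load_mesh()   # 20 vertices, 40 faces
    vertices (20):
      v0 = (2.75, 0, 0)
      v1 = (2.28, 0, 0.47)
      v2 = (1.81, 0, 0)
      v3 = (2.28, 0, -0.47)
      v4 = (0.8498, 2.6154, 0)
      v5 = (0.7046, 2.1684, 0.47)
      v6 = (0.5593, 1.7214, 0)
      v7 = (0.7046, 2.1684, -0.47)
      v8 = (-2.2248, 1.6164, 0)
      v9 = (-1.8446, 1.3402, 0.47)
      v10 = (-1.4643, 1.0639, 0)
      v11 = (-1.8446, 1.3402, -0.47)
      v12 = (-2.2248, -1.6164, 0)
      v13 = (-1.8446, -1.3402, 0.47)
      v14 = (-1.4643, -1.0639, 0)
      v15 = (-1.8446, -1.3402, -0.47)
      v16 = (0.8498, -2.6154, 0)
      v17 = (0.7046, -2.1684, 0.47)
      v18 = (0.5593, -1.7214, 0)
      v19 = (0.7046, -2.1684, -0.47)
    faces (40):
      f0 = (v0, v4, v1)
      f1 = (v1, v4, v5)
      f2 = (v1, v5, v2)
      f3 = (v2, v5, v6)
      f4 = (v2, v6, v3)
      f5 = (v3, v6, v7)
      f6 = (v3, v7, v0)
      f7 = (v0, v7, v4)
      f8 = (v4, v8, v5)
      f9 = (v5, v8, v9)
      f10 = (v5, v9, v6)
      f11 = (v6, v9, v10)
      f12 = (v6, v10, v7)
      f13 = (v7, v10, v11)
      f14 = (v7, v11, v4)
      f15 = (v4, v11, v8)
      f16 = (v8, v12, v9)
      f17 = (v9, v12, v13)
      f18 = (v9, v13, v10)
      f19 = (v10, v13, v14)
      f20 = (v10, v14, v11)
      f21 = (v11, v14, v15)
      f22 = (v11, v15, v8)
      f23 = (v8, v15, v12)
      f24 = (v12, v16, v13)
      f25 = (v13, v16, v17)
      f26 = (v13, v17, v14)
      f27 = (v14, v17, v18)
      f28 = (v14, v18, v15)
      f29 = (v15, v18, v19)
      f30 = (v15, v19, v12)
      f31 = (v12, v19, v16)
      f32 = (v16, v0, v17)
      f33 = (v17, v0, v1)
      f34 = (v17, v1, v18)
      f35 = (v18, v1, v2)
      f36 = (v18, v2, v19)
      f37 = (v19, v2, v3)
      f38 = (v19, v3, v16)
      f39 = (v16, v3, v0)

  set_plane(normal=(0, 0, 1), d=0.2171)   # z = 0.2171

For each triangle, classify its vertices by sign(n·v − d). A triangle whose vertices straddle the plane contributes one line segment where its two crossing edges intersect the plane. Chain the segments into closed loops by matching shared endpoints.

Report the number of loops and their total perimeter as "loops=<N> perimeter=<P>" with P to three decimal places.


loops=2 perimeter=26.803

Straddling triangles (20 of 40):
  (v0,v4,v1) [--+] → (1.51043, 1.40731, 0.2171)–(2.5329, 0, 0.2171)  len=1.7395
  (v1,v4,v5) [+-+] → (1.51043, 1.40731, 0.2171)–(0.78273, 2.40892, 0.2171)  len=1.2381
  (v1,v5,v2) [++-] → (1.2994, 1.00162, 0.2171)–(2.0271, 0, 0.2171)  len=1.2381
  (v2,v5,v6) [-+-] → (1.2994, 1.00162, 0.2171)–(0.626416, 1.92788, 0.2171)  len=1.1449
  (v4,v8,v5) [--+] → (-0.871667, 1.87138, 0.2171)–(0.78273, 2.40892, 0.2171)  len=1.7395
  (v5,v8,v9) [+-+] → (-0.871667, 1.87138, 0.2171)–(-2.04918, 1.48882, 0.2171)  len=1.2381
  (v5,v9,v6) [++-] → (-0.551097, 1.54532, 0.2171)–(0.626416, 1.92788, 0.2171)  len=1.2381
  (v6,v9,v10) [-+-] → (-0.551097, 1.54532, 0.2171)–(-1.63997, 1.19153, 0.2171)  len=1.1449
  (v8,v12,v9) [--+] → (-2.04918, -0.250702, 0.2171)–(-2.04918, 1.48882, 0.2171)  len=1.7395
  (v9,v12,v13) [+-+] → (-2.04918, -0.250702, 0.2171)–(-2.04918, -1.48882, 0.2171)  len=1.2381
  (v9,v13,v10) [++-] → (-1.63997, -0.0465896, 0.2171)–(-1.63997, 1.19153, 0.2171)  len=1.2381
  (v10,v13,v14) [-+-] → (-1.63997, -0.0465896, 0.2171)–(-1.63997, -1.19153, 0.2171)  len=1.1449
  (v12,v16,v13) [--+] → (-0.394783, -2.02637, 0.2171)–(-2.04918, -1.48882, 0.2171)  len=1.7395
  (v13,v16,v17) [+-+] → (-0.394783, -2.02637, 0.2171)–(0.78273, -2.40892, 0.2171)  len=1.2381
  (v13,v17,v14) [++-] → (-0.462453, -1.57408, 0.2171)–(-1.63997, -1.19153, 0.2171)  len=1.2381
  (v14,v17,v18) [-+-] → (-0.462453, -1.57409, 0.2171)–(0.626416, -1.92788, 0.2171)  len=1.1449
  (v16,v0,v17) [--+] → (1.8052, -1.00162, 0.2171)–(0.78273, -2.40892, 0.2171)  len=1.7395
  (v17,v0,v1) [+-+] → (1.8052, -1.00162, 0.2171)–(2.5329, 0, 0.2171)  len=1.2381
  (v17,v1,v18) [++-] → (1.35412, -0.92626, 0.2171)–(0.626416, -1.92788, 0.2171)  len=1.2381
  (v18,v1,v2) [-+-] → (1.35412, -0.92626, 0.2171)–(2.0271, 0, 0.2171)  len=1.1449

Chained into 2 loop(s):
  loop 1: 10 segments, perimeter = 14.8881
  loop 2: 10 segments, perimeter = 11.9150
Total perimeter = 26.803


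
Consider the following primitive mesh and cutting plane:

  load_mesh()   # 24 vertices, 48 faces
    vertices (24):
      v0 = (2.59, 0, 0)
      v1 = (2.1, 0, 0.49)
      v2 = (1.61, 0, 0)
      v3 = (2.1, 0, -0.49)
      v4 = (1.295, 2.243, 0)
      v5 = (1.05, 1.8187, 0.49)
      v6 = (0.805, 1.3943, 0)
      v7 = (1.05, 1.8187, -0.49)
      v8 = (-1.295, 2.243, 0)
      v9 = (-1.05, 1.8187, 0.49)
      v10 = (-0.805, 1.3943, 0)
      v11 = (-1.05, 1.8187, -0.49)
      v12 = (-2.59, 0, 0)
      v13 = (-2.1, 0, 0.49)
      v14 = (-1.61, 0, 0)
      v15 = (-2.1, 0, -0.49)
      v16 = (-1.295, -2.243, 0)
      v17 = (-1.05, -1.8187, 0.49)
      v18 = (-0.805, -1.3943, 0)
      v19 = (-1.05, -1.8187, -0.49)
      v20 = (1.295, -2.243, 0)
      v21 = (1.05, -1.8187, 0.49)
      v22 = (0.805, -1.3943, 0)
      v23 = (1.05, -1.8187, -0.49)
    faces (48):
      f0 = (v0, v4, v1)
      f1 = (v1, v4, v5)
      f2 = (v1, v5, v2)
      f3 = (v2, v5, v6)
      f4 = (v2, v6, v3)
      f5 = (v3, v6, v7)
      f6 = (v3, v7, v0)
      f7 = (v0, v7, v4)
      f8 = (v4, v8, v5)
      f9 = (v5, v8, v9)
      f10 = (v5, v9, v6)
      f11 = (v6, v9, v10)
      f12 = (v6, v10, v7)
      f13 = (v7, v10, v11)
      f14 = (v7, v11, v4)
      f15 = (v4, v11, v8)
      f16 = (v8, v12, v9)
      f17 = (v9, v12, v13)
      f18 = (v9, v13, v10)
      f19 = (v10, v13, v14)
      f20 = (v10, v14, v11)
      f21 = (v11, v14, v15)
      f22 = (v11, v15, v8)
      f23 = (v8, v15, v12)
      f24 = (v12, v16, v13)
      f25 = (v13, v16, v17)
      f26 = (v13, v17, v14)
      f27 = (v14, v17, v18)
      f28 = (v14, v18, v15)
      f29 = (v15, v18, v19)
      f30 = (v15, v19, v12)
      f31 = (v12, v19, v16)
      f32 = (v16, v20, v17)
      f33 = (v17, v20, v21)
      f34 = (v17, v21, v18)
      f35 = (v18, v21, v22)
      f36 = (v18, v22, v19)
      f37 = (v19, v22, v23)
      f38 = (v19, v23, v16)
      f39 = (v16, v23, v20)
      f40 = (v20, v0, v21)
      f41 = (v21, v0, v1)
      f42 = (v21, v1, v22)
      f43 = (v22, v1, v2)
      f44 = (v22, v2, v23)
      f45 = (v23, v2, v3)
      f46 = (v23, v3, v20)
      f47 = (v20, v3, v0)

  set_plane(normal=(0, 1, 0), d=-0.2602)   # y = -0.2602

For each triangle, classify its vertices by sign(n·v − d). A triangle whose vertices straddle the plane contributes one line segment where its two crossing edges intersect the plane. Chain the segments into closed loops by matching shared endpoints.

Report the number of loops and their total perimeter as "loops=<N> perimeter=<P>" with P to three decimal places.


loops=2 perimeter=5.544

Straddling triangles (16 of 48):
  (v12,v16,v13) [+-+] → (-2.43977, -0.2602, 0)–(-2.00662, -0.2602, 0.433157)  len=0.6126
  (v13,v16,v17) [+--] → (-2.00662, -0.2602, 0.433157)–(-1.94978, -0.2602, 0.49)  len=0.0804
  (v13,v17,v14) [+-+] → (-1.94978, -0.2602, 0.49)–(-1.52988, -0.2602, 0.0701039)  len=0.5938
  (v14,v17,v18) [+--] → (-1.52988, -0.2602, 0.0701039)–(-1.45977, -0.2602, 0)  len=0.0991
  (v14,v18,v15) [+-+] → (-1.45977, -0.2602, 0)–(-1.85833, -0.2602, -0.398558)  len=0.5636
  (v15,v18,v19) [+--] → (-1.85833, -0.2602, -0.398558)–(-1.94978, -0.2602, -0.49)  len=0.1293
  (v15,v19,v12) [+-+] → (-1.94978, -0.2602, -0.49)–(-2.36967, -0.2602, -0.0701039)  len=0.5938
  (v12,v19,v16) [+--] → (-2.36967, -0.2602, -0.0701039)–(-2.43977, -0.2602, 0)  len=0.0991
  (v20,v0,v21) [-+-] → (2.43977, -0.2602, 0)–(2.36967, -0.2602, 0.0701039)  len=0.0991
  (v21,v0,v1) [-++] → (2.36967, -0.2602, 0.0701039)–(1.94978, -0.2602, 0.49)  len=0.5938
  (v21,v1,v22) [-+-] → (1.94978, -0.2602, 0.49)–(1.85833, -0.2602, 0.398558)  len=0.1293
  (v22,v1,v2) [-++] → (1.85833, -0.2602, 0.398558)–(1.45977, -0.2602, 0)  len=0.5636
  (v22,v2,v23) [-+-] → (1.45977, -0.2602, 0)–(1.52988, -0.2602, -0.0701039)  len=0.0991
  (v23,v2,v3) [-++] → (1.52988, -0.2602, -0.0701039)–(1.94978, -0.2602, -0.49)  len=0.5938
  (v23,v3,v20) [-+-] → (1.94978, -0.2602, -0.49)–(2.00662, -0.2602, -0.433157)  len=0.0804
  (v20,v3,v0) [-++] → (2.00662, -0.2602, -0.433157)–(2.43977, -0.2602, 0)  len=0.6126

Chained into 2 loop(s):
  loop 1: 8 segments, perimeter = 2.7719
  loop 2: 8 segments, perimeter = 2.7719
Total perimeter = 5.544
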